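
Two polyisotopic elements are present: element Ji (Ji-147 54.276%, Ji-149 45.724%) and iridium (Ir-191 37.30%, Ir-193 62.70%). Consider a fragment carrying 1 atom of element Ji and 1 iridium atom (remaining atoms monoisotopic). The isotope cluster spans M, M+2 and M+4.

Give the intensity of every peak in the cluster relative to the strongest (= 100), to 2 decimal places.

39.63 : 100.00 : 56.12

Element Ji pattern (n=1): 0.54276 : 0.45724
Iridium pattern (n=1): 0.3730 : 0.6270
Convolve the two distributions (both contribute in 2-u steps):
  M: 0.54276×0.3730 = 0.202449
  M+2: 0.54276×0.6270 + 0.45724×0.3730 = 0.510861
  M+4: 0.45724×0.6270 = 0.286689
Scale to base peak (0.510861) = 100: 39.63 : 100.00 : 56.12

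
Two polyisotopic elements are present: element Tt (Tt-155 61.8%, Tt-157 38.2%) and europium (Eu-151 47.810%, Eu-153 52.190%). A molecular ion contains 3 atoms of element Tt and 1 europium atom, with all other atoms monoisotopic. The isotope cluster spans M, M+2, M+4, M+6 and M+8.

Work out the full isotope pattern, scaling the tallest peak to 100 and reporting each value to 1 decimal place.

Element Tt pattern (n=3): 0.23602903 : 0.4376849 : 0.2705431 : 0.05574297
Europium pattern (n=1): 0.4781 : 0.5219
Convolve the two distributions (both contribute in 2-u steps):
  M: 0.23602903×0.4781 = 0.112845
  M+2: 0.23602903×0.5219 + 0.4376849×0.4781 = 0.332441
  M+4: 0.4376849×0.5219 + 0.2705431×0.4781 = 0.357774
  M+6: 0.2705431×0.5219 + 0.05574297×0.4781 = 0.167847
  M+8: 0.05574297×0.5219 = 0.029092
Scale to base peak (0.357774) = 100: 31.5 : 92.9 : 100.0 : 46.9 : 8.1

31.5 : 92.9 : 100.0 : 46.9 : 8.1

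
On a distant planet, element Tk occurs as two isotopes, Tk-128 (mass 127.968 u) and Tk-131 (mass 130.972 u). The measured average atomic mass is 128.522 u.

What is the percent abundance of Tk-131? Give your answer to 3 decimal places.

18.442%

Let x be the fractional abundance of Tk-128; then Tk-131 has abundance 1 − x.
127.968·x + 130.972·(1 − x) = 128.522
(127.968 − 130.972)·x = 128.522 − 130.972
x = -2.450 / -3.004 = 0.81558 → 81.558% Tk-128, 18.442% Tk-131.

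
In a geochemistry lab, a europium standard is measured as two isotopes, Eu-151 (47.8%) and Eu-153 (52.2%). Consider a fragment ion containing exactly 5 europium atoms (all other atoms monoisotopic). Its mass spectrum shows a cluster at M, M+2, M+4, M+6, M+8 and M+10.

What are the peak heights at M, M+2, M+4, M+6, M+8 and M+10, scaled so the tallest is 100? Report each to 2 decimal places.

7.68 : 41.93 : 91.57 : 100.00 : 54.60 : 11.93

The 5 Eu atoms are independent, so intensities follow the terms of (0.478 + 0.522)^5.
P(M) = 0.478^5 = 0.024954
P(M+2) = 5 × 0.478^4 × 0.522^1 = 0.136255
P(M+4) = 10 × 0.478^3 × 0.522^2 = 0.297594
P(M+6) = 10 × 0.478^2 × 0.522^3 = 0.324988
P(M+8) = 5 × 0.478^1 × 0.522^4 = 0.177452
P(M+10) = 0.522^5 = 0.038757
The M+6 peak is largest (0.324988); scaling to 100 gives 7.68 : 41.93 : 91.57 : 100.00 : 54.60 : 11.93.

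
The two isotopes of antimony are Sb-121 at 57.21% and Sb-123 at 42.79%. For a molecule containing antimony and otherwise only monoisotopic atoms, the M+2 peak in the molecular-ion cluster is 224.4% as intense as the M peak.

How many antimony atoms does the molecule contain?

The M+2/M ratio from n Sb atoms is n · q/p = n · 0.4279/0.5721.
n = 2.244 × 0.5721/0.4279 = 3.00 ≈ 3

3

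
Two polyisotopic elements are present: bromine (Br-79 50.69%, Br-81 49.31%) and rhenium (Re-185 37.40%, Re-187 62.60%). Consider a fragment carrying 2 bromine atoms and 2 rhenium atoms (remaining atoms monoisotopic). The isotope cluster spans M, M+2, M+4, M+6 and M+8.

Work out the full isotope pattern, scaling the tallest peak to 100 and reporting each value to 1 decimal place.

9.7 : 51.6 : 100.0 : 84.0 : 25.8

Bromine pattern (n=2): 0.25694761 : 0.49990478 : 0.24314761
Rhenium pattern (n=2): 0.139876 : 0.468248 : 0.391876
Convolve the two distributions (both contribute in 2-u steps):
  M: 0.25694761×0.139876 = 0.035941
  M+2: 0.25694761×0.468248 + 0.49990478×0.139876 = 0.190240
  M+4: 0.25694761×0.391876 + 0.49990478×0.468248 + 0.24314761×0.139876 = 0.368782
  M+6: 0.49990478×0.391876 + 0.24314761×0.468248 = 0.309754
  M+8: 0.24314761×0.391876 = 0.095284
Scale to base peak (0.368782) = 100: 9.7 : 51.6 : 100.0 : 84.0 : 25.8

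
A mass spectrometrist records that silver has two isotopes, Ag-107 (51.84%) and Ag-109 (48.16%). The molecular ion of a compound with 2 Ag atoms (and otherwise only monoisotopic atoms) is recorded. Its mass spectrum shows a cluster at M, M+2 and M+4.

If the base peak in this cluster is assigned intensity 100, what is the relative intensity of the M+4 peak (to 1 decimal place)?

46.5

(0.5184 + 0.4816)^2 gives M 0.2687, M+2 0.4993, M+4 0.2319; the largest is M+2.
P(M+2) = C(2,1) × 0.5184^1 × 0.4816^1 = 2 × 0.5184 × 0.4816 = 0.499323 (base)
P(M+4) = C(2,2) × 0.5184^0 × 0.4816^2 = 1 × 1.0000 × 0.23193856 = 0.231939
Relative intensity = 0.231939 / 0.499323 × 100 = 46.5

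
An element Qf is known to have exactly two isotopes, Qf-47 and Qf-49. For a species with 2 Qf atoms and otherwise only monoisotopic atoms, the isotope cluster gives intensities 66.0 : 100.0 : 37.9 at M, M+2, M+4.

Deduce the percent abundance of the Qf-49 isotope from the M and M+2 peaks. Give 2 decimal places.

Let p = fractional abundance of Qf-47. I(M+2)/I(M) = [C(2,1)·p^1·(1−p)] / p^2 = 2·(1−p)/p = 100.0/66.0 = 1.5152
(1−p)/p = 1.5152/2 = 0.7576  ⇒  p = 1/(1 + 0.7576) = 0.5690
Qf-47: 56.90%, Qf-49: 43.10%.

43.10%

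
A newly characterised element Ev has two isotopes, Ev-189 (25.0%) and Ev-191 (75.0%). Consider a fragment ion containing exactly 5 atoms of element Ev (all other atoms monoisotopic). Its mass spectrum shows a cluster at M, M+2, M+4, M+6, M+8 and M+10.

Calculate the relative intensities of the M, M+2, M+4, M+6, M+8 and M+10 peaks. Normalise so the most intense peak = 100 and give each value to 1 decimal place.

The 5 Ev atoms are independent, so intensities follow the terms of (0.250 + 0.750)^5.
P(M) = 0.250^5 = 0.000977
P(M+2) = 5 × 0.250^4 × 0.750^1 = 0.014648
P(M+4) = 10 × 0.250^3 × 0.750^2 = 0.087891
P(M+6) = 10 × 0.250^2 × 0.750^3 = 0.263672
P(M+8) = 5 × 0.250^1 × 0.750^4 = 0.395508
P(M+10) = 0.750^5 = 0.237305
The M+8 peak is largest (0.395508); scaling to 100 gives 0.2 : 3.7 : 22.2 : 66.7 : 100.0 : 60.0.

0.2 : 3.7 : 22.2 : 66.7 : 100.0 : 60.0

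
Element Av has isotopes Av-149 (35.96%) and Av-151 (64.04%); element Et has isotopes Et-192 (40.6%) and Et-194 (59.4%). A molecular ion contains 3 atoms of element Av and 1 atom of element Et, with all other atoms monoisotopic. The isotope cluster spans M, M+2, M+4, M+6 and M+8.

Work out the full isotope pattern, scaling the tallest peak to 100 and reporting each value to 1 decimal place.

5.1 : 34.8 : 88.6 : 100.0 : 42.2

Element Av pattern (n=3): 0.04650065 : 0.24843452 : 0.442429 : 0.26263583
Element Et pattern (n=1): 0.4060 : 0.5940
Convolve the two distributions (both contribute in 2-u steps):
  M: 0.04650065×0.4060 = 0.018879
  M+2: 0.04650065×0.5940 + 0.24843452×0.4060 = 0.128486
  M+4: 0.24843452×0.5940 + 0.442429×0.4060 = 0.327196
  M+6: 0.442429×0.5940 + 0.26263583×0.4060 = 0.369433
  M+8: 0.26263583×0.5940 = 0.156006
Scale to base peak (0.369433) = 100: 5.1 : 34.8 : 88.6 : 100.0 : 42.2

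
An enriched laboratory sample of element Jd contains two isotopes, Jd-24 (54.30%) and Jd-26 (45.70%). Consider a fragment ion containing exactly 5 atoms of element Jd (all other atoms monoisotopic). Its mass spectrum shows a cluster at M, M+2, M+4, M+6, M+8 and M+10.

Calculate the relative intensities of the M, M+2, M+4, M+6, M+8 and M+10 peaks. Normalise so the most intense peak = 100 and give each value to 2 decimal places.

14.12 : 59.41 : 100.00 : 84.16 : 35.42 : 5.96

The 5 Jd atoms are independent, so intensities follow the terms of (0.5430 + 0.4570)^5.
P(M) = 0.5430^5 = 0.047206
P(M+2) = 5 × 0.5430^4 × 0.4570^1 = 0.198649
P(M+4) = 10 × 0.5430^3 × 0.4570^2 = 0.334374
P(M+6) = 10 × 0.5430^2 × 0.4570^3 = 0.281416
P(M+8) = 5 × 0.5430^1 × 0.4570^4 = 0.118423
P(M+10) = 0.4570^5 = 0.019933
The M+4 peak is largest (0.334374); scaling to 100 gives 14.12 : 59.41 : 100.00 : 84.16 : 35.42 : 5.96.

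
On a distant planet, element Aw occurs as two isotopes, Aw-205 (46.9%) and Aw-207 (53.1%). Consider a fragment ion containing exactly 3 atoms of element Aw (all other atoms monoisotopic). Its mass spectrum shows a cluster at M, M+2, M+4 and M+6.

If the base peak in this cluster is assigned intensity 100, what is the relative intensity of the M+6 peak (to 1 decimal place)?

37.7

Term probabilities: M 0.1032, M+2 0.3504, M+4 0.3967, M+6 0.1497. Base peak = M+4.
P(M+4) = C(3,2) × 0.469^1 × 0.531^2 = 3 × 0.4690 × 0.281961 = 0.396719 (base)
P(M+6) = C(3,3) × 0.469^0 × 0.531^3 = 1 × 1.0000 × 0.14972129 = 0.149721
Relative intensity = 0.149721 / 0.396719 × 100 = 37.7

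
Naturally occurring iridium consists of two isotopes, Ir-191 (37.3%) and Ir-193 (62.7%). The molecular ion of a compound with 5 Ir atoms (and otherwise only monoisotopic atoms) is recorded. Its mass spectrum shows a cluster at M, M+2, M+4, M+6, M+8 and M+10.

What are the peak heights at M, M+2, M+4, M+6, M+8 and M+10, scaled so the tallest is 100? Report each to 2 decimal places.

Each Ir atom is independently Ir-191 (p = 0.373) or Ir-193 (q = 0.627); the cluster is the binomial expansion (p + q)^5.
P(M) = 0.373^5 = 0.007220
P(M+2) = 5 × 0.373^4 × 0.627^1 = 0.060684
P(M+4) = 10 × 0.373^3 × 0.627^2 = 0.204015
P(M+6) = 10 × 0.373^2 × 0.627^3 = 0.342942
P(M+8) = 5 × 0.373^1 × 0.627^4 = 0.288237
P(M+10) = 0.627^5 = 0.096903
The M+6 peak is largest (0.342942); scaling to 100 gives 2.11 : 17.70 : 59.49 : 100.00 : 84.05 : 28.26.

2.11 : 17.70 : 59.49 : 100.00 : 84.05 : 28.26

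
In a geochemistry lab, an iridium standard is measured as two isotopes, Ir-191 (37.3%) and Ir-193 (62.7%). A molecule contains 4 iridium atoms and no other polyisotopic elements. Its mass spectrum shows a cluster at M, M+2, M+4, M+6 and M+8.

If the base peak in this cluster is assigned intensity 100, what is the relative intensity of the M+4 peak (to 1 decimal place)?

89.2

Binomial terms of (0.373 + 0.627)^4: M 0.0194, M+2 0.1302, M+4 0.3282, M+6 0.3678, M+8 0.1546 → M+6 is the base peak.
P(M+6) = C(4,3) × 0.373^1 × 0.627^3 = 4 × 0.3730 × 0.24649188 = 0.367766 (base)
P(M+4) = C(4,2) × 0.373^2 × 0.627^2 = 6 × 0.139129 × 0.393129 = 0.328174
Relative intensity = 0.328174 / 0.367766 × 100 = 89.2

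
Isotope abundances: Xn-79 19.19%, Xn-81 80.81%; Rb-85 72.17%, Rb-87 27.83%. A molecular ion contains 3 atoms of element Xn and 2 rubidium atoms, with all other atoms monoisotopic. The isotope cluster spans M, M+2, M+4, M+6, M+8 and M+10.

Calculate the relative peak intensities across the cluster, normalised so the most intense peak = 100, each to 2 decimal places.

0.85 : 11.40 : 53.66 : 100.00 : 55.71 : 9.44

Element Xn pattern (n=3): 0.00706683 : 0.08927633 : 0.37594684 : 0.52771
Rubidium pattern (n=2): 0.52085089 : 0.40169822 : 0.07745089
Convolve the two distributions (both contribute in 2-u steps):
  M: 0.00706683×0.52085089 = 0.003681
  M+2: 0.00706683×0.40169822 + 0.08927633×0.52085089 = 0.049338
  M+4: 0.00706683×0.07745089 + 0.08927633×0.40169822 + 0.37594684×0.52085089 = 0.232222
  M+6: 0.08927633×0.07745089 + 0.37594684×0.40169822 + 0.52771×0.52085089 = 0.432790
  M+8: 0.37594684×0.07745089 + 0.52771×0.40169822 = 0.241098
  M+10: 0.52771×0.07745089 = 0.040872
Scale to base peak (0.432790) = 100: 0.85 : 11.40 : 53.66 : 100.00 : 55.71 : 9.44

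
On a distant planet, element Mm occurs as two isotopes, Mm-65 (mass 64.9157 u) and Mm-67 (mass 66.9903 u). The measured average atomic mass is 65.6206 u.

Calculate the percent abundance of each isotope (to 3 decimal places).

Mm-65: 66.022%, Mm-67: 33.978%

Let x be the fractional abundance of Mm-65; then Mm-67 has abundance 1 − x.
64.9157·x + 66.9903·(1 − x) = 65.6206
(64.9157 − 66.9903)·x = 65.6206 − 66.9903
x = -1.3697 / -2.0746 = 0.66022 → 66.022% Mm-65, 33.978% Mm-67.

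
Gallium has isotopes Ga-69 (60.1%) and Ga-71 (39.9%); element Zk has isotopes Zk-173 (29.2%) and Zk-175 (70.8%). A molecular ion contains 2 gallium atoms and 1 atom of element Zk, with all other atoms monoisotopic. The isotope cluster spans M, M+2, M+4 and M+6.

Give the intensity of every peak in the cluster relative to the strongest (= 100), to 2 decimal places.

Gallium pattern (n=2): 0.361201 : 0.479598 : 0.159201
Element Zk pattern (n=1): 0.2920 : 0.7080
Convolve the two distributions (both contribute in 2-u steps):
  M: 0.361201×0.2920 = 0.105471
  M+2: 0.361201×0.7080 + 0.479598×0.2920 = 0.395773
  M+4: 0.479598×0.7080 + 0.159201×0.2920 = 0.386042
  M+6: 0.159201×0.7080 = 0.112714
Scale to base peak (0.395773) = 100: 26.65 : 100.00 : 97.54 : 28.48

26.65 : 100.00 : 97.54 : 28.48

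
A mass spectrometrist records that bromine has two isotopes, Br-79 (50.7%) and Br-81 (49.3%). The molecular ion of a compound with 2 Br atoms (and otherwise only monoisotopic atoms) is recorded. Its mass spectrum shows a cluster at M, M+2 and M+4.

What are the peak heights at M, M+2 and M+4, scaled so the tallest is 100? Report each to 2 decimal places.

Each Br atom is independently Br-79 (p = 0.507) or Br-81 (q = 0.493); the cluster is the binomial expansion (p + q)^2.
P(M) = 0.507^2 = 0.257049
P(M+2) = 2 × 0.507^1 × 0.493^1 = 0.499902
P(M+4) = 0.493^2 = 0.243049
The M+2 peak is largest (0.499902); scaling to 100 gives 51.42 : 100.00 : 48.62.

51.42 : 100.00 : 48.62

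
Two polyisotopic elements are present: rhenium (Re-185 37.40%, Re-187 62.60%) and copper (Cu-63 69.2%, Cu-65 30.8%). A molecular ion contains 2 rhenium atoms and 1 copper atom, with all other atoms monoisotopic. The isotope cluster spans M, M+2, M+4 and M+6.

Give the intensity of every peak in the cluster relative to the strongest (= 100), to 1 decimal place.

23.3 : 88.4 : 100.0 : 29.1

Rhenium pattern (n=2): 0.139876 : 0.468248 : 0.391876
Copper pattern (n=1): 0.6920 : 0.3080
Convolve the two distributions (both contribute in 2-u steps):
  M: 0.139876×0.6920 = 0.096794
  M+2: 0.139876×0.3080 + 0.468248×0.6920 = 0.367109
  M+4: 0.468248×0.3080 + 0.391876×0.6920 = 0.415399
  M+6: 0.391876×0.3080 = 0.120698
Scale to base peak (0.415399) = 100: 23.3 : 88.4 : 100.0 : 29.1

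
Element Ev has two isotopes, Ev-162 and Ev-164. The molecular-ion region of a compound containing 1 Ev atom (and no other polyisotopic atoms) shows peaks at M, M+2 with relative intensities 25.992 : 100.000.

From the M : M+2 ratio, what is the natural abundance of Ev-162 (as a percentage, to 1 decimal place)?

20.6%

If p is the fraction of Ev that is Ev-162, then I(M+2)/I(M) = [C(1,1)·p^0·(1−p)] / p^1 = 1·(1−p)/p = 100.000/25.992 = 3.8473
(1−p)/p = 3.8473/1 = 3.8473  ⇒  p = 1/(1 + 3.8473) = 0.2063
Ev-162: 20.6%, Ev-164: 79.4%.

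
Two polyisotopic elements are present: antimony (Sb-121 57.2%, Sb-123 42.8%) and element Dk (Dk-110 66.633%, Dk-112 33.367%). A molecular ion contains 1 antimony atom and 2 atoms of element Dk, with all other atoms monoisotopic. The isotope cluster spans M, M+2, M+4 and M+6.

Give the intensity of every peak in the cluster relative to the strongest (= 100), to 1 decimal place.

Antimony pattern (n=1): 0.5720 : 0.4280
Element Dk pattern (n=2): 0.44399567 : 0.44466866 : 0.11133567
Convolve the two distributions (both contribute in 2-u steps):
  M: 0.5720×0.44399567 = 0.253966
  M+2: 0.5720×0.44466866 + 0.4280×0.44399567 = 0.444381
  M+4: 0.5720×0.11133567 + 0.4280×0.44466866 = 0.254002
  M+6: 0.4280×0.11133567 = 0.047652
Scale to base peak (0.444381) = 100: 57.2 : 100.0 : 57.2 : 10.7

57.2 : 100.0 : 57.2 : 10.7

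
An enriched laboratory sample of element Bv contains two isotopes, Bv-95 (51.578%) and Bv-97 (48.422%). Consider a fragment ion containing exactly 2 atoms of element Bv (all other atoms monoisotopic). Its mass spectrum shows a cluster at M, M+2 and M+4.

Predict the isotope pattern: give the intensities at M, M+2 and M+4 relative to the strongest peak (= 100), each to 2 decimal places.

53.26 : 100.00 : 46.94

The 2 Bv atoms are independent, so intensities follow the terms of (0.51578 + 0.48422)^2.
P(M) = 0.51578^2 = 0.266029
P(M+2) = 2 × 0.51578^1 × 0.48422^1 = 0.499502
P(M+4) = 0.48422^2 = 0.234469
The M+2 peak is largest (0.499502); scaling to 100 gives 53.26 : 100.00 : 46.94.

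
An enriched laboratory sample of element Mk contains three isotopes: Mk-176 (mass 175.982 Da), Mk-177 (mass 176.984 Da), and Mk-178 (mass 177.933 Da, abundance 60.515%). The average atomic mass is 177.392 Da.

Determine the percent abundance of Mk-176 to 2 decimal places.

16.60%

The remaining 39.485% is split between Mk-176 (fraction x) and Mk-177 (fraction 0.39485 − x).
Substituting: 175.982x + 176.984(0.39485 − x) = 69.71584505
(175.982 − 176.984)x = -0.16628735  ⇒  x = 0.16596, y = 0.22889
Mk-176: 16.60%, Mk-177: 22.89%.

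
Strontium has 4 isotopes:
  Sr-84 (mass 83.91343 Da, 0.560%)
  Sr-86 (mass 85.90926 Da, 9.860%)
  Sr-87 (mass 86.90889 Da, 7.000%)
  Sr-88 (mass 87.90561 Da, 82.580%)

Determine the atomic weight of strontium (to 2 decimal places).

87.62 Da

Average mass = Σ (abundance × isotope mass) = 0.00560 × 83.91343 + 0.09860 × 85.90926 + 0.07000 × 86.90889 + 0.82580 × 87.90561
= 0.469915 + 8.470653 + 6.083622 + 72.592453 = 87.616643 Da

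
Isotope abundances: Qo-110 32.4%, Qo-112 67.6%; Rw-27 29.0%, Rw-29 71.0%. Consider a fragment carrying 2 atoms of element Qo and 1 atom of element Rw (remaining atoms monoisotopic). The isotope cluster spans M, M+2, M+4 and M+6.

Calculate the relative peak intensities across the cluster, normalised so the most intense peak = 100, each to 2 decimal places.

6.86 : 45.45 : 100.00 : 73.15

Element Qo pattern (n=2): 0.104976 : 0.438048 : 0.456976
Element Rw pattern (n=1): 0.2900 : 0.7100
Convolve the two distributions (both contribute in 2-u steps):
  M: 0.104976×0.2900 = 0.030443
  M+2: 0.104976×0.7100 + 0.438048×0.2900 = 0.201567
  M+4: 0.438048×0.7100 + 0.456976×0.2900 = 0.443537
  M+6: 0.456976×0.7100 = 0.324453
Scale to base peak (0.443537) = 100: 6.86 : 45.45 : 100.00 : 73.15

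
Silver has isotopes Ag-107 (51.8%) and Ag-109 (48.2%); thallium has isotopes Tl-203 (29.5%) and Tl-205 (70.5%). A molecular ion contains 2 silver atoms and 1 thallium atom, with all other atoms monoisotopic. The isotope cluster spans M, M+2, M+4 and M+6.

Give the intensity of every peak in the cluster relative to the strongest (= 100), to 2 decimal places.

Silver pattern (n=2): 0.268324 : 0.499352 : 0.232324
Thallium pattern (n=1): 0.2950 : 0.7050
Convolve the two distributions (both contribute in 2-u steps):
  M: 0.268324×0.2950 = 0.079156
  M+2: 0.268324×0.7050 + 0.499352×0.2950 = 0.336477
  M+4: 0.499352×0.7050 + 0.232324×0.2950 = 0.420579
  M+6: 0.232324×0.7050 = 0.163788
Scale to base peak (0.420579) = 100: 18.82 : 80.00 : 100.00 : 38.94

18.82 : 80.00 : 100.00 : 38.94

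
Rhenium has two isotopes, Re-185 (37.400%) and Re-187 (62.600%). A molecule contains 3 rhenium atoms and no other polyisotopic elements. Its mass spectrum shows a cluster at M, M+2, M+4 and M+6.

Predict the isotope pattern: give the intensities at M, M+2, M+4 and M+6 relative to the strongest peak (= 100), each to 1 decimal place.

11.9 : 59.7 : 100.0 : 55.8

The 3 Re atoms are independent, so intensities follow the terms of (0.37400 + 0.62600)^3.
P(M) = 0.37400^3 = 0.052314
P(M+2) = 3 × 0.37400^2 × 0.62600^1 = 0.262687
P(M+4) = 3 × 0.37400^1 × 0.62600^2 = 0.439685
P(M+6) = 0.62600^3 = 0.245314
The M+4 peak is largest (0.439685); scaling to 100 gives 11.9 : 59.7 : 100.0 : 55.8.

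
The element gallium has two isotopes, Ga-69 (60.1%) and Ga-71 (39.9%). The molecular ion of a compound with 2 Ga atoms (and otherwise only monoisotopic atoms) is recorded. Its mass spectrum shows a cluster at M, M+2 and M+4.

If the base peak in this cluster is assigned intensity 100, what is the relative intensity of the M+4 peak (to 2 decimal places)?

33.19

(0.601 + 0.399)^2 gives M 0.3612, M+2 0.4796, M+4 0.1592; the largest is M+2.
P(M+2) = C(2,1) × 0.601^1 × 0.399^1 = 2 × 0.6010 × 0.3990 = 0.479598 (base)
P(M+4) = C(2,2) × 0.601^0 × 0.399^2 = 1 × 1.0000 × 0.159201 = 0.159201
Relative intensity = 0.159201 / 0.479598 × 100 = 33.19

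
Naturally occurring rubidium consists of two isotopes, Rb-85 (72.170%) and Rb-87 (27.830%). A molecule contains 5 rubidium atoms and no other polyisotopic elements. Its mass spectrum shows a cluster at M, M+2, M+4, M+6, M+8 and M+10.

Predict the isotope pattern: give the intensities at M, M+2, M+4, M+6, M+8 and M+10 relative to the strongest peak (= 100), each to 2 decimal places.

51.86 : 100.00 : 77.12 : 29.74 : 5.73 : 0.44

Expanding (0.72170 + 0.27830)^5:
P(M) = 0.72170^5 = 0.195787
P(M+2) = 5 × 0.72170^4 × 0.27830^1 = 0.377494
P(M+4) = 10 × 0.72170^3 × 0.27830^2 = 0.291136
P(M+6) = 10 × 0.72170^2 × 0.27830^3 = 0.112267
P(M+8) = 5 × 0.72170^1 × 0.27830^4 = 0.021646
P(M+10) = 0.27830^5 = 0.001669
The M+2 peak is largest (0.377494); scaling to 100 gives 51.86 : 100.00 : 77.12 : 29.74 : 5.73 : 0.44.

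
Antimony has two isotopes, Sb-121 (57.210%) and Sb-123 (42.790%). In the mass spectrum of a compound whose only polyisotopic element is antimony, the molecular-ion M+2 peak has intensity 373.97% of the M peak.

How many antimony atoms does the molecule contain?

5

The M+2/M ratio from n Sb atoms is n · q/p = n · 0.42790/0.57210.
n = 3.7397 × 0.57210/0.42790 = 5.00 ≈ 5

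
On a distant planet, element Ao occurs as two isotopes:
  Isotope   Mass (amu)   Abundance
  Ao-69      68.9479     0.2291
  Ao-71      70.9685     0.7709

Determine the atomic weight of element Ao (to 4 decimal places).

70.5056 amu

The abundance-weighted mean is 0.2291 × 68.9479 + 0.7709 × 70.9685
= 15.79596 + 54.70962 = 70.50558 amu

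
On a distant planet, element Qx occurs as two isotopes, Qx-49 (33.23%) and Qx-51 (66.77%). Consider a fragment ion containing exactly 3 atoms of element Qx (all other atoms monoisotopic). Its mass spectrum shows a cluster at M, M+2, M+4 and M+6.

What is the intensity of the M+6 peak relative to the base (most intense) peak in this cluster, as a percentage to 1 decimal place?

67.0%

Binomial terms of (0.3323 + 0.6677)^3: M 0.0367, M+2 0.2212, M+4 0.4444, M+6 0.2977 → M+4 is the base peak.
P(M+4) = C(3,2) × 0.3323^1 × 0.6677^2 = 3 × 0.3323 × 0.44582329 = 0.444441 (base)
P(M+6) = C(3,3) × 0.3323^0 × 0.6677^3 = 1 × 1.0000 × 0.29767621 = 0.297676
Relative intensity = 0.297676 / 0.444441 × 100 = 67.0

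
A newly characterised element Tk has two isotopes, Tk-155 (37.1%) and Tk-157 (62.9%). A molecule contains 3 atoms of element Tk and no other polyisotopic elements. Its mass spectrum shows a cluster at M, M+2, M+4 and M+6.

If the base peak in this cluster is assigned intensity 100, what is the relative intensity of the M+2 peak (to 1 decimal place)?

59.0

Binomial terms of (0.371 + 0.629)^3: M 0.0511, M+2 0.2597, M+4 0.4403, M+6 0.2489 → M+4 is the base peak.
P(M+4) = C(3,2) × 0.371^1 × 0.629^2 = 3 × 0.3710 × 0.395641 = 0.440348 (base)
P(M+2) = C(3,1) × 0.371^2 × 0.629^1 = 3 × 0.137641 × 0.6290 = 0.259729
Relative intensity = 0.259729 / 0.440348 × 100 = 59.0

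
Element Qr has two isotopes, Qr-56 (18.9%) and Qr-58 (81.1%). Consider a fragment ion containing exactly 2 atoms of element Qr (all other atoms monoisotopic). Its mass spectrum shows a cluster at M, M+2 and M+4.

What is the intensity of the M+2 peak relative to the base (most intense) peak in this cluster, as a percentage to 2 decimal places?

46.61%

Binomial terms of (0.189 + 0.811)^2: M 0.0357, M+2 0.3066, M+4 0.6577 → M+4 is the base peak.
P(M+4) = C(2,2) × 0.189^0 × 0.811^2 = 1 × 1.0000 × 0.657721 = 0.657721 (base)
P(M+2) = C(2,1) × 0.189^1 × 0.811^1 = 2 × 0.1890 × 0.8110 = 0.306558
Relative intensity = 0.306558 / 0.657721 × 100 = 46.61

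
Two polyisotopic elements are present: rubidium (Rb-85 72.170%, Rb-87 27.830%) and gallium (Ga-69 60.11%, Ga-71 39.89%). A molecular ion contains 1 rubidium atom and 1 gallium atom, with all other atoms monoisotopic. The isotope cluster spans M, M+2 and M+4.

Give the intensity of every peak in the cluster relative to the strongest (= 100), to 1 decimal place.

Rubidium pattern (n=1): 0.7217 : 0.2783
Gallium pattern (n=1): 0.6011 : 0.3989
Convolve the two distributions (both contribute in 2-u steps):
  M: 0.7217×0.6011 = 0.433814
  M+2: 0.7217×0.3989 + 0.2783×0.6011 = 0.455172
  M+4: 0.2783×0.3989 = 0.111014
Scale to base peak (0.455172) = 100: 95.3 : 100.0 : 24.4

95.3 : 100.0 : 24.4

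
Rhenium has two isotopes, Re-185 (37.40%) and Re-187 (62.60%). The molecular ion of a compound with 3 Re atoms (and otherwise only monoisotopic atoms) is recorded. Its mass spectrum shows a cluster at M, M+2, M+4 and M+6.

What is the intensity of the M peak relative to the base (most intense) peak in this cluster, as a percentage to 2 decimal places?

11.90%

(0.3740 + 0.6260)^3 gives M 0.0523, M+2 0.2627, M+4 0.4397, M+6 0.2453; the largest is M+4.
P(M+4) = C(3,2) × 0.3740^1 × 0.6260^2 = 3 × 0.3740 × 0.391876 = 0.439685 (base)
P(M) = C(3,0) × 0.3740^3 × 0.6260^0 = 1 × 0.05231362 × 1.0000 = 0.052314
Relative intensity = 0.052314 / 0.439685 × 100 = 11.90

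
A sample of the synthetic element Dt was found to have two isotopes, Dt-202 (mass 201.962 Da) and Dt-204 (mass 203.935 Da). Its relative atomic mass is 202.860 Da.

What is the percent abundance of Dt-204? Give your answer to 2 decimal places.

45.51%

Let x be the fractional abundance of Dt-202; then Dt-204 has abundance 1 − x.
201.962·x + 203.935·(1 − x) = 202.860
(201.962 − 203.935)·x = 202.860 − 203.935
x = -1.075 / -1.973 = 0.54486 → 54.49% Dt-202, 45.51% Dt-204.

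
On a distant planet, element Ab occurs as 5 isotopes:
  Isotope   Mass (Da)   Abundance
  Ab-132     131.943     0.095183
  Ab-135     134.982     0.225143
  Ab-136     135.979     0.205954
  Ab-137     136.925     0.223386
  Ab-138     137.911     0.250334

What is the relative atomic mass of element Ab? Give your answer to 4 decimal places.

136.0653 Da

The abundance-weighted mean is 0.095183 × 131.943 + 0.225143 × 134.982 + 0.205954 × 135.979 + 0.223386 × 136.925 + 0.250334 × 137.911
= 12.55873 + 30.39025 + 28.00542 + 30.58713 + 34.52381 = 136.06534 Da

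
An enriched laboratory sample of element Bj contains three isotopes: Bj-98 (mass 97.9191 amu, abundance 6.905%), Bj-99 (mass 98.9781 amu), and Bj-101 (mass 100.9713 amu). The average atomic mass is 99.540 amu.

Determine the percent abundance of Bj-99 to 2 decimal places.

61.24%

Let x and y be the fractions of Bj-99 and Bj-101. Then x + y = 1 − 0.06905 = 0.93095 and 98.9781x + 100.9713y = 99.540 − 0.06905×97.9191 = 92.778686145.
Substituting: 98.9781x + 100.9713(0.93095 − x) = 92.778686145
(98.9781 − 100.9713)x = -1.22054559  ⇒  x = 0.61235, y = 0.31860
Bj-99: 61.24%, Bj-101: 31.86%.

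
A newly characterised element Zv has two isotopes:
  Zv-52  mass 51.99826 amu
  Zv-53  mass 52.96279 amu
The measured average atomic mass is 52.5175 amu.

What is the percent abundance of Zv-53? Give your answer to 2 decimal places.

Writing the weighted mean with unknown fraction x of Zv-52:
51.99826·x + 52.96279·(1 − x) = 52.5175
(51.99826 − 52.96279)·x = 52.5175 − 52.96279
x = -0.44529 / -0.96453 = 0.46167 → 46.17% Zv-52, 53.83% Zv-53.

53.83%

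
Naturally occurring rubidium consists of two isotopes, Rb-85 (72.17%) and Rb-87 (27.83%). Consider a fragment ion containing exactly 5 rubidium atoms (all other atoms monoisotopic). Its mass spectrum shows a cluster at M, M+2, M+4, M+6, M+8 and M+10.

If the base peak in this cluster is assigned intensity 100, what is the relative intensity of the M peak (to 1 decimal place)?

51.9

Binomial terms of (0.7217 + 0.2783)^5: M 0.1958, M+2 0.3775, M+4 0.2911, M+6 0.1123, M+8 0.0216, M+10 0.0017 → M+2 is the base peak.
P(M+2) = C(5,1) × 0.7217^4 × 0.2783^1 = 5 × 0.27128565 × 0.2783 = 0.377494 (base)
P(M) = C(5,0) × 0.7217^5 × 0.2783^0 = 1 × 0.19578685 × 1.0000 = 0.195787
Relative intensity = 0.195787 / 0.377494 × 100 = 51.9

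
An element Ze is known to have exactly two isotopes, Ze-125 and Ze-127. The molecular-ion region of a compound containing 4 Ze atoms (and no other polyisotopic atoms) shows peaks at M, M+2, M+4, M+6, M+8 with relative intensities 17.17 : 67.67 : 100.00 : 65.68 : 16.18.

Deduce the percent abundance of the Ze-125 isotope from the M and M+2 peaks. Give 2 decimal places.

Write p for the Ze-125 fraction. I(M+2)/I(M) = [C(4,1)·p^3·(1−p)] / p^4 = 4·(1−p)/p = 67.67/17.17 = 3.9412
(1−p)/p = 3.9412/4 = 0.9853  ⇒  p = 1/(1 + 0.9853) = 0.5037
Ze-125: 50.37%, Ze-127: 49.63%.

50.37%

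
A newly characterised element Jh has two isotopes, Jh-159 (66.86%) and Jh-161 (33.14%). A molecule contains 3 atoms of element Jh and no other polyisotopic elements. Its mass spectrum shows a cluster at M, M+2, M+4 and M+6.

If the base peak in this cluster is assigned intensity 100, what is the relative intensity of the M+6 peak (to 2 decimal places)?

Term probabilities: M 0.2989, M+2 0.4444, M+4 0.2203, M+6 0.0364. Base peak = M+2.
P(M+2) = C(3,1) × 0.6686^2 × 0.3314^1 = 3 × 0.44702596 × 0.3314 = 0.444433 (base)
P(M+6) = C(3,3) × 0.6686^0 × 0.3314^3 = 1 × 1.0000 × 0.03639632 = 0.036396
Relative intensity = 0.036396 / 0.444433 × 100 = 8.19

8.19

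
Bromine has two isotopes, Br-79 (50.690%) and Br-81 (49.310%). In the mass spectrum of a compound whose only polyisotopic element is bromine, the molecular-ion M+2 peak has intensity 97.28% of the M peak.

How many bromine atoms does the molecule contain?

1

For n independent Br atoms, I(M+2)/I(M) = n · (abundance Br-81) / (abundance Br-79) = n · 0.49310/0.50690.
n = 0.9728 × 0.50690/0.49310 = 1.00 ≈ 1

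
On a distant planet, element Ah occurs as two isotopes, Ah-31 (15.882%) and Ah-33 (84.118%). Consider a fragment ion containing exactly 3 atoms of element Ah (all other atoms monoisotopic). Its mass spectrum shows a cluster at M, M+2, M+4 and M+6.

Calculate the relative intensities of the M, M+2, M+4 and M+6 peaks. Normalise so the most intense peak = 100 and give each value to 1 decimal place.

Expanding (0.15882 + 0.84118)^3:
P(M) = 0.15882^3 = 0.004006
P(M+2) = 3 × 0.15882^2 × 0.84118^1 = 0.063653
P(M+4) = 3 × 0.15882^1 × 0.84118^2 = 0.337135
P(M+6) = 0.84118^3 = 0.595205
The M+6 peak is largest (0.595205); scaling to 100 gives 0.7 : 10.7 : 56.6 : 100.0.

0.7 : 10.7 : 56.6 : 100.0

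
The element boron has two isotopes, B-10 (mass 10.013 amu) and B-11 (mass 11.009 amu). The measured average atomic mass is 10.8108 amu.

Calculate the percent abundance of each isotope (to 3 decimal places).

With x = fraction of B-10 (so B-11 is 1 − x):
10.013·x + 11.009·(1 − x) = 10.8108
(10.013 − 11.009)·x = 10.8108 − 11.009
x = -0.1982 / -0.996 = 0.19900 → 19.900% B-10, 80.100% B-11.

B-10: 19.900%, B-11: 80.100%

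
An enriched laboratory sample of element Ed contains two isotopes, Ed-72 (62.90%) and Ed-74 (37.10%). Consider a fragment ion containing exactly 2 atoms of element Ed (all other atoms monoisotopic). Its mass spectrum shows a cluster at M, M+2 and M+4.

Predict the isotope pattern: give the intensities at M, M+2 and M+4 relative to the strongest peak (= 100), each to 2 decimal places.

84.77 : 100.00 : 29.49

The 2 Ed atoms are independent, so intensities follow the terms of (0.6290 + 0.3710)^2.
P(M) = 0.6290^2 = 0.395641
P(M+2) = 2 × 0.6290^1 × 0.3710^1 = 0.466718
P(M+4) = 0.3710^2 = 0.137641
The M+2 peak is largest (0.466718); scaling to 100 gives 84.77 : 100.00 : 29.49.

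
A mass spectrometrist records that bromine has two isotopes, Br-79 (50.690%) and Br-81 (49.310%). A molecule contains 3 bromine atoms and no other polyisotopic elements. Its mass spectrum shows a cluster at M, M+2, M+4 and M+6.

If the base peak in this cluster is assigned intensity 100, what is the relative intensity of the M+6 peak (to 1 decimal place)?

31.5

Term probabilities: M 0.1302, M+2 0.3801, M+4 0.3698, M+6 0.1199. Base peak = M+2.
P(M+2) = C(3,1) × 0.50690^2 × 0.49310^1 = 3 × 0.25694761 × 0.4931 = 0.380103 (base)
P(M+6) = C(3,3) × 0.50690^0 × 0.49310^3 = 1 × 1.0000 × 0.11989609 = 0.119896
Relative intensity = 0.119896 / 0.380103 × 100 = 31.5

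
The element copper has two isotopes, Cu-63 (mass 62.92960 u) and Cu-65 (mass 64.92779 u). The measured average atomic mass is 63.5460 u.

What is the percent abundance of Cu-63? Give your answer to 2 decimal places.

Let x be the fractional abundance of Cu-63; then Cu-65 has abundance 1 − x.
62.92960·x + 64.92779·(1 − x) = 63.5460
(62.92960 − 64.92779)·x = 63.5460 − 64.92779
x = -1.38179 / -1.99819 = 0.69152 → 69.15% Cu-63, 30.85% Cu-65.

69.15%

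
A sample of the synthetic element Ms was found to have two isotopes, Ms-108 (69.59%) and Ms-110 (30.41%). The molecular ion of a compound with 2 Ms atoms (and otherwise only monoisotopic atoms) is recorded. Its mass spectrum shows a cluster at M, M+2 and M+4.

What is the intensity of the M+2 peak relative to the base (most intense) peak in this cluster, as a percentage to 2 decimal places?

87.40%

(0.6959 + 0.3041)^2 gives M 0.4843, M+2 0.4232, M+4 0.0925; the largest is M.
P(M) = C(2,0) × 0.6959^2 × 0.3041^0 = 1 × 0.48427681 × 1.0000 = 0.484277 (base)
P(M+2) = C(2,1) × 0.6959^1 × 0.3041^1 = 2 × 0.6959 × 0.3041 = 0.423246
Relative intensity = 0.423246 / 0.484277 × 100 = 87.40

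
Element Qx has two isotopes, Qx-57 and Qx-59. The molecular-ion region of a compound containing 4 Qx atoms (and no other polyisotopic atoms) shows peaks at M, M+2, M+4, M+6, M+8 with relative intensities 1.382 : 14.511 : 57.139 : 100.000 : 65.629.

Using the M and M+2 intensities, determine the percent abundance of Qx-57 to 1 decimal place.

27.6%

If p is the fraction of Qx that is Qx-57, then I(M+2)/I(M) = [C(4,1)·p^3·(1−p)] / p^4 = 4·(1−p)/p = 14.511/1.382 = 10.5000
(1−p)/p = 10.5000/4 = 2.6250  ⇒  p = 1/(1 + 2.6250) = 0.2759
Qx-57: 27.6%, Qx-59: 72.4%.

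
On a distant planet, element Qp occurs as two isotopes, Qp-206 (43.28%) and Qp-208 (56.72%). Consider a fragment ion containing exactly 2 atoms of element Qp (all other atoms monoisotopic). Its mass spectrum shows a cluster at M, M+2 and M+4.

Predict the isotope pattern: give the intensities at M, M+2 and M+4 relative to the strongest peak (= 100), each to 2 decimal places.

38.15 : 100.00 : 65.53

The 2 Qp atoms are independent, so intensities follow the terms of (0.4328 + 0.5672)^2.
P(M) = 0.4328^2 = 0.187316
P(M+2) = 2 × 0.4328^1 × 0.5672^1 = 0.490968
P(M+4) = 0.5672^2 = 0.321716
The M+2 peak is largest (0.490968); scaling to 100 gives 38.15 : 100.00 : 65.53.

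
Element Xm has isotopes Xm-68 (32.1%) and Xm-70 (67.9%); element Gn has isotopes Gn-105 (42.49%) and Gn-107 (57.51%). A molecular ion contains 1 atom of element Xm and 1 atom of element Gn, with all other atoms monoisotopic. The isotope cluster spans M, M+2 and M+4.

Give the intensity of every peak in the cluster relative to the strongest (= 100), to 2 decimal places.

Element Xm pattern (n=1): 0.3210 : 0.6790
Element Gn pattern (n=1): 0.4249 : 0.5751
Convolve the two distributions (both contribute in 2-u steps):
  M: 0.3210×0.4249 = 0.136393
  M+2: 0.3210×0.5751 + 0.6790×0.4249 = 0.473114
  M+4: 0.6790×0.5751 = 0.390493
Scale to base peak (0.473114) = 100: 28.83 : 100.00 : 82.54

28.83 : 100.00 : 82.54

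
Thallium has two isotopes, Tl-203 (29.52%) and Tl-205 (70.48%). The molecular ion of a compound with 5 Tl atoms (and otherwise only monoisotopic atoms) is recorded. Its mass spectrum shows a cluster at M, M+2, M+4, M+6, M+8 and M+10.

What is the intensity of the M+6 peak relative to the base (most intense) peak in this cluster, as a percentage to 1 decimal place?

(0.2952 + 0.7048)^5 gives M 0.0022, M+2 0.0268, M+4 0.1278, M+6 0.3051, M+8 0.3642, M+10 0.1739; the largest is M+8.
P(M+8) = C(5,4) × 0.2952^1 × 0.7048^4 = 5 × 0.2952 × 0.24675365 = 0.364208 (base)
P(M+6) = C(5,3) × 0.2952^2 × 0.7048^3 = 10 × 0.08714304 × 0.35010449 = 0.305092
Relative intensity = 0.305092 / 0.364208 × 100 = 83.8

83.8%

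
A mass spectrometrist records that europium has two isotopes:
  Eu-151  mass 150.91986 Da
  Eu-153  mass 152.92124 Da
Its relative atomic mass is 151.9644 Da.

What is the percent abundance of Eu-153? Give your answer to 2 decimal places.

52.19%

Writing the weighted mean with unknown fraction x of Eu-151:
150.91986·x + 152.92124·(1 − x) = 151.9644
(150.91986 − 152.92124)·x = 151.9644 − 152.92124
x = -0.95684 / -2.00138 = 0.47809 → 47.81% Eu-151, 52.19% Eu-153.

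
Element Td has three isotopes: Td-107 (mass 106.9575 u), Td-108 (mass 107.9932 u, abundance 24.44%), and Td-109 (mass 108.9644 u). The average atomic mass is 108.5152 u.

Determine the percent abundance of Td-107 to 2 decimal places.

10.56%

Let x and y be the fractions of Td-107 and Td-109. Then x + y = 1 − 0.2444 = 0.7556 and 106.9575x + 108.9644y = 108.5152 − 0.2444×107.9932 = 82.12166192.
Substituting: 106.9575x + 108.9644(0.7556 − x) = 82.12166192
(106.9575 − 108.9644)x = -0.21183872  ⇒  x = 0.10556, y = 0.65004
Td-107: 10.56%, Td-109: 65.00%.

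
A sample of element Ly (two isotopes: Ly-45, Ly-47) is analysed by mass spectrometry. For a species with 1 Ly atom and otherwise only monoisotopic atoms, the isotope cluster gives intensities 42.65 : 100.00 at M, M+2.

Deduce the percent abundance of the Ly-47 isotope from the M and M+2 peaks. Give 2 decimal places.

70.10%

Let p = fractional abundance of Ly-45. I(M+2)/I(M) = [C(1,1)·p^0·(1−p)] / p^1 = 1·(1−p)/p = 100.00/42.65 = 2.3447
(1−p)/p = 2.3447/1 = 2.3447  ⇒  p = 1/(1 + 2.3447) = 0.2990
Ly-45: 29.90%, Ly-47: 70.10%.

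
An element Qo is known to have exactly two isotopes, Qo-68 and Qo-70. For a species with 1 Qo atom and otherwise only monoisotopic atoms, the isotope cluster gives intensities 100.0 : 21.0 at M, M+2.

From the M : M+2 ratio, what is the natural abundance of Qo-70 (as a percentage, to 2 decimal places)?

If p is the fraction of Qo that is Qo-68, then I(M+2)/I(M) = [C(1,1)·p^0·(1−p)] / p^1 = 1·(1−p)/p = 21.0/100.0 = 0.2100
(1−p)/p = 0.2100/1 = 0.2100  ⇒  p = 1/(1 + 0.2100) = 0.8264
Qo-68: 82.64%, Qo-70: 17.36%.

17.36%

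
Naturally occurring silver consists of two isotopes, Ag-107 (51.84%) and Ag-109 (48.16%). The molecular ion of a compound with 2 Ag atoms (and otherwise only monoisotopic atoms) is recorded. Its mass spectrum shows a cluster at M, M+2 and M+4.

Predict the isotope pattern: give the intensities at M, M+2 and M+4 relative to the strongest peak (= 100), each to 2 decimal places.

53.82 : 100.00 : 46.45

The 2 Ag atoms are independent, so intensities follow the terms of (0.5184 + 0.4816)^2.
P(M) = 0.5184^2 = 0.268739
P(M+2) = 2 × 0.5184^1 × 0.4816^1 = 0.499323
P(M+4) = 0.4816^2 = 0.231939
The M+2 peak is largest (0.499323); scaling to 100 gives 53.82 : 100.00 : 46.45.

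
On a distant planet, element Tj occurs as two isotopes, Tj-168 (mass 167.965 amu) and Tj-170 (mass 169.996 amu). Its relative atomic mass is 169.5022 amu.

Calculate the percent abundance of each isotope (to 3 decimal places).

Tj-168: 24.313%, Tj-170: 75.687%

Writing the weighted mean with unknown fraction x of Tj-168:
167.965·x + 169.996·(1 − x) = 169.5022
(167.965 − 169.996)·x = 169.5022 − 169.996
x = -0.4938 / -2.031 = 0.24313 → 24.313% Tj-168, 75.687% Tj-170.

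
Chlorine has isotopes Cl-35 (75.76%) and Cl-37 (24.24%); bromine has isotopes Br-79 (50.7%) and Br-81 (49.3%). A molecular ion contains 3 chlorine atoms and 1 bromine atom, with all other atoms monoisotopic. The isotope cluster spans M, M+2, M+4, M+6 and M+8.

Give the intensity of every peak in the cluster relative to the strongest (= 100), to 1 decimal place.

51.8 : 100.0 : 64.2 : 17.2 : 1.6

Chlorine pattern (n=3): 0.4348304 : 0.41738208 : 0.13354464 : 0.01424288
Bromine pattern (n=1): 0.5070 : 0.4930
Convolve the two distributions (both contribute in 2-u steps):
  M: 0.4348304×0.5070 = 0.220459
  M+2: 0.4348304×0.4930 + 0.41738208×0.5070 = 0.425984
  M+4: 0.41738208×0.4930 + 0.13354464×0.5070 = 0.273476
  M+6: 0.13354464×0.4930 + 0.01424288×0.5070 = 0.073059
  M+8: 0.01424288×0.4930 = 0.007022
Scale to base peak (0.425984) = 100: 51.8 : 100.0 : 64.2 : 17.2 : 1.6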